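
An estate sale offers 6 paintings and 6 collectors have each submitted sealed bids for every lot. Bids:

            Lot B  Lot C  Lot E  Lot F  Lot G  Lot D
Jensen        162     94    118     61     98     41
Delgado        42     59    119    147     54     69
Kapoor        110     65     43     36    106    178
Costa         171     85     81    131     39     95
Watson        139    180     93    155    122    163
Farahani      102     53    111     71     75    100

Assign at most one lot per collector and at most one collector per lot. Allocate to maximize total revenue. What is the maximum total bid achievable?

This is the linear assignment problem.
Optimal: Jensen→Lot G ($98), Delgado→Lot F ($147), Kapoor→Lot D ($178), Costa→Lot B ($171), Watson→Lot C ($180), Farahani→Lot E ($111) — total 98+147+178+171+180+111 = $885.
Row-greedy (each collector in turn takes its best remaining lot) gives $805, worse by 80.

Maximum total: $885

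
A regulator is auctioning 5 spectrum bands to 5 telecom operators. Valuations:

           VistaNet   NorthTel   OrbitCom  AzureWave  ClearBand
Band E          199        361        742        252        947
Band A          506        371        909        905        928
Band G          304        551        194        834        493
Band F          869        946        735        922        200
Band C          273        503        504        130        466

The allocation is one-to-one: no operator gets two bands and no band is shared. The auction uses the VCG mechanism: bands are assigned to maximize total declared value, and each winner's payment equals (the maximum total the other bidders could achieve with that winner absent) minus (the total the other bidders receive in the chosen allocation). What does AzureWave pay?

AzureWave pays $48M.

Efficient allocation: VistaNet→Band F ($869M), NorthTel→Band C ($503M), OrbitCom→Band A ($909M), AzureWave→Band G ($834M), ClearBand→Band E ($947M); total welfare W = $4062M.
AzureWave receives Band G at value $834M, so the others get W − 834 = $3228M.
Without AzureWave: best allocation of the remaining 4 bidders over all 5 bands is VistaNet→Band F ($869M), NorthTel→Band G ($551M), OrbitCom→Band A ($909M), ClearBand→Band E ($947M), total $3276M.
VCG payment = (others' best without AzureWave) − (others' welfare with AzureWave) = 3276 − 3228 = $48M.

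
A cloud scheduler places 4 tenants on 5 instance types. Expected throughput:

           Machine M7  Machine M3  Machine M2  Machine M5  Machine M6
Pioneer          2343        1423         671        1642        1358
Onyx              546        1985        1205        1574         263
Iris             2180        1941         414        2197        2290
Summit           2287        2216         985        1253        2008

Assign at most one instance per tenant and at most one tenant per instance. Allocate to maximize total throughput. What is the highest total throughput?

Optimal: Pioneer→Machine M7 (2343 ops/s), Onyx→Machine M3 (1985 ops/s), Iris→Machine M5 (2197 ops/s), Summit→Machine M6 (2008 ops/s) — total 2343+1985+2197+2008 = 8533 ops/s.
Column-greedy (each instance in turn goes to its best remaining tenant) gives 7961 ops/s, worse by 572.

Max total: 8533 ops/s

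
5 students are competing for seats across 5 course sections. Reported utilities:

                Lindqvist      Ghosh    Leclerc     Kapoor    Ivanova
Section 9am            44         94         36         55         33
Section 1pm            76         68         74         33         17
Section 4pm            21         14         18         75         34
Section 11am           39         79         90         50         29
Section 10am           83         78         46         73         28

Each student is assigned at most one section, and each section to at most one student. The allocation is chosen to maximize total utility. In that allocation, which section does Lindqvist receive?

Lindqvist receives Section 1pm.

Optimal: Lindqvist→Section 1pm (76 points), Ghosh→Section 9am (94 points), Leclerc→Section 11am (90 points), Kapoor→Section 10am (73 points), Ivanova→Section 4pm (34 points) — total 76+94+90+73+34 = 367 points.
Row-greedy (each student in turn takes its best remaining section) gives 359 points, worse by 8.
Lindqvist's own top section is Section 10am (83 points), but forcing Lindqvist→Section 10am and reassigning the rest optimally gives only 359 points — worse by 8.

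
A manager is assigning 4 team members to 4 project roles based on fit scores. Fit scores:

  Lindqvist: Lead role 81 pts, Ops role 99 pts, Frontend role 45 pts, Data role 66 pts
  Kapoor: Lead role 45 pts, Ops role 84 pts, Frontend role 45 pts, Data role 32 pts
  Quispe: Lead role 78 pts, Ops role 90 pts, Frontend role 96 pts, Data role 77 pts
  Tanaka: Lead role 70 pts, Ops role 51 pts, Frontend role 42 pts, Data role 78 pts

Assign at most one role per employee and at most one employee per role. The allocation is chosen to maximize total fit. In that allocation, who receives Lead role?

Lindqvist receives Lead role.

Treat this as an assignment problem: match each employee to one role.
Optimal: Lindqvist→Lead role (81 pts), Kapoor→Ops role (84 pts), Quispe→Frontend role (96 pts), Tanaka→Data role (78 pts) — total 81+84+96+78 = 339 pts.
Column-greedy (each role in turn goes to its best remaining employee) gives 294 pts, worse by 45.
Swapping Kapoor↔Tanaka (Kapoor→Data role 32 pts, Tanaka→Ops role 51 pts) loses 79.
No other one-to-one assignment exceeds 339 pts.
Lindqvist's own top role is Ops role (99 pts), but forcing Lindqvist→Ops role and reassigning the rest optimally gives only 318 pts — worse by 21.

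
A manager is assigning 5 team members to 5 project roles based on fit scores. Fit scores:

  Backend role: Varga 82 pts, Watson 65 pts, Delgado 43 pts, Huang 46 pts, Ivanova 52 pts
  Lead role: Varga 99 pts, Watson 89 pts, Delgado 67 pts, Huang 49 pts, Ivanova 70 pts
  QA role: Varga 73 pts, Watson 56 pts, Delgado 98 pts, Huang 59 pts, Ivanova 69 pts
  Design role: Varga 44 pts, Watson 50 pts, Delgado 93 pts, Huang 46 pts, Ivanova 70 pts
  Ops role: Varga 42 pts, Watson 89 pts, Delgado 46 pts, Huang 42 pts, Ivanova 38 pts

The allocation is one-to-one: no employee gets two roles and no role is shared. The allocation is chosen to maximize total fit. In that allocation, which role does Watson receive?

Treat this as an assignment problem: match each employee to one role.
Optimal: Varga→Lead role (99 pts), Watson→Ops role (89 pts), Delgado→QA role (98 pts), Huang→Backend role (46 pts), Ivanova→Design role (70 pts) — total 99+89+98+46+70 = 402 pts.
Column-greedy (each role in turn goes to its best remaining employee) gives 381 pts, worse by 21.
Watson's own top role is Lead role (89 pts), but forcing Watson→Lead role and reassigning the rest optimally gives only 381 pts — worse by 21.

Watson receives Ops role.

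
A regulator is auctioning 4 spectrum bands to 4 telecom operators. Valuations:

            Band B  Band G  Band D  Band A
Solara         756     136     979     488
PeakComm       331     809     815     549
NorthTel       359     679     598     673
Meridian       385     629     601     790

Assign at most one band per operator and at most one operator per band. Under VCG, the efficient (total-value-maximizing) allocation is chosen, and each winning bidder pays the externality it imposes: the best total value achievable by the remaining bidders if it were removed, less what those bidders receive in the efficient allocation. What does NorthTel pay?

Efficient allocation: Solara→Band B ($756M), PeakComm→Band D ($815M), NorthTel→Band G ($679M), Meridian→Band A ($790M); total welfare W = $3040M.
NorthTel receives Band G at value $679M, so the others get W − 679 = $2361M.
Without NorthTel: best allocation of the remaining 3 bidders over all 4 bands is Solara→Band D ($979M), PeakComm→Band G ($809M), Meridian→Band A ($790M), total $2578M.
VCG payment = (others' best without NorthTel) − (others' welfare with NorthTel) = 2578 − 2361 = $217M.

NorthTel pays $217M.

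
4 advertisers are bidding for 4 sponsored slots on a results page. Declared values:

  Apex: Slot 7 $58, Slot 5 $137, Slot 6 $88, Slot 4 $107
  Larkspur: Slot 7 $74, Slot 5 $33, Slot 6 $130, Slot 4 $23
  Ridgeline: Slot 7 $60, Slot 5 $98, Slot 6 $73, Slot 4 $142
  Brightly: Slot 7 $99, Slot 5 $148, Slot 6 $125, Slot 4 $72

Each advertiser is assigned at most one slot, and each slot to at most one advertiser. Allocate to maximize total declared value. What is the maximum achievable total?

Max total: $508

This is the linear assignment problem.
Optimal: Apex→Slot 5 ($137), Larkspur→Slot 6 ($130), Ridgeline→Slot 4 ($142), Brightly→Slot 7 ($99) — total 137+130+142+99 = $508.
Max-entry greedy (repeatedly take the single best remaining cell) gives $478, worse by 30.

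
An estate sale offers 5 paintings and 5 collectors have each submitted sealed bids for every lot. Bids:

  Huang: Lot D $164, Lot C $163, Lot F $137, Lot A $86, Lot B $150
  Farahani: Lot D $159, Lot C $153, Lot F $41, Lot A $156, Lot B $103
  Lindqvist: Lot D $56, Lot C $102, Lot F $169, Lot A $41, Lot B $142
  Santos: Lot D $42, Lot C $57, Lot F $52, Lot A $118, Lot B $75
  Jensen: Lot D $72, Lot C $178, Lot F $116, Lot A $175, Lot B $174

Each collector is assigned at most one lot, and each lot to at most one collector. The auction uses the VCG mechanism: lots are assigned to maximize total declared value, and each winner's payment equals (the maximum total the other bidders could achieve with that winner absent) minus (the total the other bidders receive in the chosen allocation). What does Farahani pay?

Farahani pays $5.

Efficient allocation: Huang→Lot C ($163), Farahani→Lot D ($159), Lindqvist→Lot F ($169), Santos→Lot A ($118), Jensen→Lot B ($174); total welfare W = $783.
Farahani receives Lot D at value $159, so the others get W − 159 = $624.
Without Farahani: best allocation of the remaining 4 bidders over all 5 lots is Huang→Lot D ($164), Lindqvist→Lot F ($169), Santos→Lot A ($118), Jensen→Lot C ($178), total $629.
VCG payment = (others' best without Farahani) − (others' welfare with Farahani) = 629 − 624 = $5.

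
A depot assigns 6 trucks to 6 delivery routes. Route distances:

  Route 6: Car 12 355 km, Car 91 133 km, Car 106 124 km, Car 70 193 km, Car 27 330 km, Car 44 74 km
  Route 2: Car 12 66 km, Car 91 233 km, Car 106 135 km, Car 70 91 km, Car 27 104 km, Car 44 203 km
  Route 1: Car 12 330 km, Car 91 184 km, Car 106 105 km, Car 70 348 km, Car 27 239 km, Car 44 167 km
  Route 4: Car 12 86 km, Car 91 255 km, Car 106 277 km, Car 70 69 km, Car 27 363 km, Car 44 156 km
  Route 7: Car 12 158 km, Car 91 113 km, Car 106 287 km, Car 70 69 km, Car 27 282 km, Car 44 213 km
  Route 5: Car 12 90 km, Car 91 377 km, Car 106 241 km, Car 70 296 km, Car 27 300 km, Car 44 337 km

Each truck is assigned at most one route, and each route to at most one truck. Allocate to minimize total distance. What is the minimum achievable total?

This is the linear assignment problem.
Optimal: Car 12→Route 5 (90 km), Car 91→Route 7 (113 km), Car 106→Route 1 (105 km), Car 70→Route 4 (69 km), Car 27→Route 2 (104 km), Car 44→Route 6 (74 km) — total 90+113+105+69+104+74 = 555 km.
Min-entry greedy (repeatedly take the single cheapest remaining cell) gives 727 km, worse by 172.
Next-best assignment: Car 12→Route 5, Car 91→Route 6, Car 106→Route 1, Car 70→Route 7, Car 27→Route 2, Car 44→Route 4 = 657 km.
Checked against all permutations: 555 km is optimal.

Minimum total: 555 km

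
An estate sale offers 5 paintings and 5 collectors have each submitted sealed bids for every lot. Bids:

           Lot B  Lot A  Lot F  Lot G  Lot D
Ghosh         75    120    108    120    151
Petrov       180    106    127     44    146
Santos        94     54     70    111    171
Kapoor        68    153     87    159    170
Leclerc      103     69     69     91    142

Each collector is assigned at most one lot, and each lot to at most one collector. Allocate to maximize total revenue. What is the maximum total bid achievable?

Optimal: Ghosh→Lot F ($108), Petrov→Lot B ($180), Santos→Lot D ($171), Kapoor→Lot A ($153), Leclerc→Lot G ($91) — total 108+180+171+153+91 = $703.
Max-entry greedy (repeatedly take the single best remaining cell) gives $699, worse by 4.

Max total: $703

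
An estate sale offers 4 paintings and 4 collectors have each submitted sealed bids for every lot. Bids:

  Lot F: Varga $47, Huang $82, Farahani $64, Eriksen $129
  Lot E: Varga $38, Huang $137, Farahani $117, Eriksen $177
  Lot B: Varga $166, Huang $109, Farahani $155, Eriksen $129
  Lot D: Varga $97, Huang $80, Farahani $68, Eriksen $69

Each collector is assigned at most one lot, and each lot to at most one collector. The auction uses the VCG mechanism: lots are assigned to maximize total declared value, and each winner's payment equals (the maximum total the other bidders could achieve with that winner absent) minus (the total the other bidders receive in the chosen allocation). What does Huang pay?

Efficient allocation: Varga→Lot D ($97), Huang→Lot E ($137), Farahani→Lot B ($155), Eriksen→Lot F ($129); total welfare W = $518.
Huang receives Lot E at value $137, so the others get W − 137 = $381.
Without Huang: best allocation of the remaining 3 bidders over all 4 lots is Varga→Lot D ($97), Farahani→Lot B ($155), Eriksen→Lot E ($177), total $429.
VCG payment = (others' best without Huang) − (others' welfare with Huang) = 429 − 381 = $48.

Huang pays $48.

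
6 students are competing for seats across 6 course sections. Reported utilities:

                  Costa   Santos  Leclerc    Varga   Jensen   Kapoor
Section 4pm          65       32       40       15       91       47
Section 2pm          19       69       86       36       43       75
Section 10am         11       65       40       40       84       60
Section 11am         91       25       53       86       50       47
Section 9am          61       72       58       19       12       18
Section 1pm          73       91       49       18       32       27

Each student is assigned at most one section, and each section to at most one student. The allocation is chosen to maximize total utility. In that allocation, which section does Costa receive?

Costa receives Section 9am.

Optimal: Costa→Section 9am (61 points), Santos→Section 1pm (91 points), Leclerc→Section 2pm (86 points), Varga→Section 11am (86 points), Jensen→Section 4pm (91 points), Kapoor→Section 10am (60 points) — total 61+91+86+86+91+60 = 475 points.
Column-greedy (each section in turn goes to its best remaining student) gives 379 points, worse by 96.
Next-best assignment: Costa→Section 1pm, Santos→Section 9am, Leclerc→Section 2pm, Varga→Section 11am, Jensen→Section 4pm, Kapoor→Section 10am = 468 points.
No other one-to-one assignment exceeds 475 points.
Costa's own top section is Section 11am (91 points), but forcing Costa→Section 11am and reassigning the rest optimally gives only 446 points — worse by 29.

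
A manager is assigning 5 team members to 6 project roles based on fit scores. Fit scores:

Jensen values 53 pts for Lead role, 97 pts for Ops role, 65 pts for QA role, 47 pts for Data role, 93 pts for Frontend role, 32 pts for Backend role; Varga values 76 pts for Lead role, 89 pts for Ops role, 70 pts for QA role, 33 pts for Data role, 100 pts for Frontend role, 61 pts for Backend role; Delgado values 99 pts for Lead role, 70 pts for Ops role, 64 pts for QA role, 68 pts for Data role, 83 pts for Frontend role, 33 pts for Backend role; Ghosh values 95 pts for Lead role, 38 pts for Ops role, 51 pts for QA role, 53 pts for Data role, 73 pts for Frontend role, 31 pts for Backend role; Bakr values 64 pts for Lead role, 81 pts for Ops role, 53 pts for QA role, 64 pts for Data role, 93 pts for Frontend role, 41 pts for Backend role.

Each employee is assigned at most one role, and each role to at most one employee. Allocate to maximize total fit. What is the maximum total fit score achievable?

Optimal: Jensen→Ops role (97 pts), Varga→QA role (70 pts), Delgado→Data role (68 pts), Ghosh→Lead role (95 pts), Bakr→Frontend role (93 pts) — total 97+70+68+95+93 = 423 pts.
Max-entry greedy (repeatedly take the single best remaining cell) gives 411 pts, worse by 12.
Next-best assignment: Jensen→Ops role, Varga→Frontend role, Delgado→QA role, Ghosh→Lead role, Bakr→Data role = 420 pts.

Maximum total: 423 pts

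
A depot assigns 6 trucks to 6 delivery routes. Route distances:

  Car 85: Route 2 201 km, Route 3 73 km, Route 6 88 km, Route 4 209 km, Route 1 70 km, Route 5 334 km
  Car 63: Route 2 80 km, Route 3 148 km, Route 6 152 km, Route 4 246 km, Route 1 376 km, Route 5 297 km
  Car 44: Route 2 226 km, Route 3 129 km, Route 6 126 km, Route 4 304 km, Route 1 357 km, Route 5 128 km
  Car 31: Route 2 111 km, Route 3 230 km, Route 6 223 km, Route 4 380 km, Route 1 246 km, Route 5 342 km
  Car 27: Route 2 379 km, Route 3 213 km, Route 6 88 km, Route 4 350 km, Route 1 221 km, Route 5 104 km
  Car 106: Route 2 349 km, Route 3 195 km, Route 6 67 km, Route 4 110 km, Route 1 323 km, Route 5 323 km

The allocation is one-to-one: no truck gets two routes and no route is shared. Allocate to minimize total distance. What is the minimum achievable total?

Minimum total: 655 km

This is a one-to-one assignment (minimum-cost bipartite matching).
Optimal: Car 85→Route 1 (70 km), Car 63→Route 3 (148 km), Car 44→Route 5 (128 km), Car 31→Route 2 (111 km), Car 27→Route 6 (88 km), Car 106→Route 4 (110 km) — total 70+148+128+111+88+110 = 655 km.
Row-greedy (each truck in turn takes its cheapest remaining route) gives 720 km, worse by 65.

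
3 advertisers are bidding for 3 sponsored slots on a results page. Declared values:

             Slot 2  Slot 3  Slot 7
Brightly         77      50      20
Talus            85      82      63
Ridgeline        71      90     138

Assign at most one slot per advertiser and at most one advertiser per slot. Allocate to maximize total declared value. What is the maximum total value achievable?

Optimal: Brightly→Slot 2 ($77), Talus→Slot 3 ($82), Ridgeline→Slot 7 ($138) — total 77+82+138 = $297.
Max-entry greedy (repeatedly take the single best remaining cell) gives $273, worse by 24.
Swapping Ridgeline↔Talus (Ridgeline→Slot 3 $90, Talus→Slot 7 $63) loses 67.
No other one-to-one assignment exceeds $297.

Maximum total: $297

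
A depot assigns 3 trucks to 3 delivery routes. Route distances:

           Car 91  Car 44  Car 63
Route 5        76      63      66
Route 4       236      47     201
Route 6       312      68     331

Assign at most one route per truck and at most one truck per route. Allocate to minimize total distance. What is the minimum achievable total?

Treat this as an assignment problem: match each truck to one route.
Optimal: Car 91→Route 5 (76 km), Car 44→Route 6 (68 km), Car 63→Route 4 (201 km) — total 76+68+201 = 345 km.
Min-entry greedy (repeatedly take the single cheapest remaining cell) gives 425 km, worse by 80.
Swapping Car 63↔Car 91 (Car 63→Route 5 66 km, Car 91→Route 4 236 km) adds 25.

Min total: 345 km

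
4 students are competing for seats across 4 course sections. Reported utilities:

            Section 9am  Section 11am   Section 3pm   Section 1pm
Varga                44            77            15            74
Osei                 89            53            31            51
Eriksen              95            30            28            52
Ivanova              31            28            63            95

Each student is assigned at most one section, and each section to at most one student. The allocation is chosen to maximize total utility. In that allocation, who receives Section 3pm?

Osei receives Section 3pm.

Optimal: Varga→Section 11am (77 points), Osei→Section 3pm (31 points), Eriksen→Section 9am (95 points), Ivanova→Section 1pm (95 points) — total 77+31+95+95 = 298 points.
Next-best assignment: Varga→Section 11am, Osei→Section 9am, Eriksen→Section 3pm, Ivanova→Section 1pm = 289 points.
Checked against all permutations: 298 points is optimal.
Osei's own top section is Section 9am (89 points), but forcing Osei→Section 9am and reassigning the rest optimally gives only 289 points — worse by 9.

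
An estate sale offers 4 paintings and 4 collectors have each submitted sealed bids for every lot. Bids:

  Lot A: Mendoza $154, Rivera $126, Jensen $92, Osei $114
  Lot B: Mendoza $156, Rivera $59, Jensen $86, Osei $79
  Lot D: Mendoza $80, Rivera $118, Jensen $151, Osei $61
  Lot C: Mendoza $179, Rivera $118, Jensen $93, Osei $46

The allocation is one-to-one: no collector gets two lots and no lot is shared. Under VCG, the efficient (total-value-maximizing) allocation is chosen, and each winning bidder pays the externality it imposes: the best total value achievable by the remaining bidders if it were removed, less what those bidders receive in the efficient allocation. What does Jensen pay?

Jensen pays $23.

Efficient allocation: Mendoza→Lot B ($156), Rivera→Lot C ($118), Jensen→Lot D ($151), Osei→Lot A ($114); total welfare W = $539.
Jensen receives Lot D at value $151, so the others get W − 151 = $388.
Without Jensen: best allocation of the remaining 3 bidders over all 4 lots is Mendoza→Lot C ($179), Rivera→Lot D ($118), Osei→Lot A ($114), total $411.
VCG payment = (others' best without Jensen) − (others' welfare with Jensen) = 411 − 388 = $23.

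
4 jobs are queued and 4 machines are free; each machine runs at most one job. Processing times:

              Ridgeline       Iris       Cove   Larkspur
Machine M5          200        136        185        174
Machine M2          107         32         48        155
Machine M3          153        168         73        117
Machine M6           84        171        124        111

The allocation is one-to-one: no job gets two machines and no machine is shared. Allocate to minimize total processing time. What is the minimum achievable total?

Optimal: Ridgeline→Machine M6 (84 min), Iris→Machine M2 (32 min), Cove→Machine M3 (73 min), Larkspur→Machine M5 (174 min) — total 84+32+73+174 = 363 min.
Column-greedy (each machine in turn goes to its cheapest remaining job) gives 385 min, worse by 22.
Swapping Iris↔Cove (Iris→Machine M3 168 min, Cove→Machine M2 48 min) adds 111.
Every other assignment is strictly worse.

Min total: 363 min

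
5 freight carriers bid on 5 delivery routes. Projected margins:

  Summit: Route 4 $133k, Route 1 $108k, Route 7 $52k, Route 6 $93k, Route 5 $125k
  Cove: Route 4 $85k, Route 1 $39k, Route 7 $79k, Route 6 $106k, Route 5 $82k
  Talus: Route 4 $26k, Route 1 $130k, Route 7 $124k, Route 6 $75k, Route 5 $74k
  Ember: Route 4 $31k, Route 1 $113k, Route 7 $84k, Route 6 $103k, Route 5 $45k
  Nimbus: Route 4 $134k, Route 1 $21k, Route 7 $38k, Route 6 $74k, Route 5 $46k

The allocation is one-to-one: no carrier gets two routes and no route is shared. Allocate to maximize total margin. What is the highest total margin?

Max total: $602k

This is a one-to-one assignment (maximum-weight bipartite matching).
Optimal: Summit→Route 5 ($125k), Cove→Route 6 ($106k), Talus→Route 7 ($124k), Ember→Route 1 ($113k), Nimbus→Route 4 ($134k) — total 125+106+124+113+134 = $602k.
Max-entry greedy (repeatedly take the single best remaining cell) gives $579k, worse by 23.
Next-best assignment: Summit→Route 5, Cove→Route 6, Talus→Route 1, Ember→Route 7, Nimbus→Route 4 = $579k.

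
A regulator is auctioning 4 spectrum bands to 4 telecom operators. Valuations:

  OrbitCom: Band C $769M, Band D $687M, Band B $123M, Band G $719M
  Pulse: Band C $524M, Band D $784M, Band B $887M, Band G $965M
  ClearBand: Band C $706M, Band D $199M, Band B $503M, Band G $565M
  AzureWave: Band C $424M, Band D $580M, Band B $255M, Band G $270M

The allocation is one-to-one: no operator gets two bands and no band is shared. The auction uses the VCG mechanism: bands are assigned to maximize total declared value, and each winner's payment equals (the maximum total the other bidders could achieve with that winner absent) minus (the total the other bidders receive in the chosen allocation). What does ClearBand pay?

ClearBand pays $128M.

Efficient allocation: OrbitCom→Band G ($719M), Pulse→Band B ($887M), ClearBand→Band C ($706M), AzureWave→Band D ($580M); total welfare W = $2892M.
ClearBand receives Band C at value $706M, so the others get W − 706 = $2186M.
Without ClearBand: best allocation of the remaining 3 bidders over all 4 bands is OrbitCom→Band C ($769M), Pulse→Band G ($965M), AzureWave→Band D ($580M), total $2314M.
VCG payment = (others' best without ClearBand) − (others' welfare with ClearBand) = 2314 − 2186 = $128M.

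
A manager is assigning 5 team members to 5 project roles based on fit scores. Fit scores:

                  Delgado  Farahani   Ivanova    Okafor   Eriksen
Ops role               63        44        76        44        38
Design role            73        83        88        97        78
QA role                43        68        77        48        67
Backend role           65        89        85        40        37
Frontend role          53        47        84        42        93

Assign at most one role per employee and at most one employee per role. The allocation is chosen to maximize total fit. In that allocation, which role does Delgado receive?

Delgado receives Ops role.

Optimal: Delgado→Ops role (63 pts), Farahani→Backend role (89 pts), Ivanova→QA role (77 pts), Okafor→Design role (97 pts), Eriksen→Frontend role (93 pts) — total 63+89+77+97+93 = 419 pts.
Row-greedy (each employee in turn takes its best remaining role) gives 332 pts, worse by 87.
Checked against all permutations: 419 pts is optimal.
Delgado's own top role is Design role (73 pts), but forcing Delgado→Design role and reassigning the rest optimally gives only 379 pts — worse by 40.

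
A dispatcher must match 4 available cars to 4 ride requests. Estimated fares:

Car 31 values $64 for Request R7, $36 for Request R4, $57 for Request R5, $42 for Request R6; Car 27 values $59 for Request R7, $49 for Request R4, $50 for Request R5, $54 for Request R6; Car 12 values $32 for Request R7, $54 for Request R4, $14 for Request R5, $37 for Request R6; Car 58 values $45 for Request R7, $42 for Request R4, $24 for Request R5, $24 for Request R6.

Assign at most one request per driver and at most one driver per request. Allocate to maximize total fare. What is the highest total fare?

Max total: $210

Optimal: Car 31→Request R5 ($57), Car 27→Request R6 ($54), Car 12→Request R4 ($54), Car 58→Request R7 ($45) — total 57+54+54+45 = $210.
Max-entry greedy (repeatedly take the single best remaining cell) gives $196, worse by 14.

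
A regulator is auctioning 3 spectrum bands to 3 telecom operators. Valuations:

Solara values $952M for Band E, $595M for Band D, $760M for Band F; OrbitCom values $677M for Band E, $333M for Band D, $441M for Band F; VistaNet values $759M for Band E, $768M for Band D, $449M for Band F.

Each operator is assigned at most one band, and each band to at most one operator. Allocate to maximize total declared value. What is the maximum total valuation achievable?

Max total: $2205M

This is the linear assignment problem.
Optimal: Solara→Band F ($760M), OrbitCom→Band E ($677M), VistaNet→Band D ($768M) — total 760+677+768 = $2205M.
Column-greedy (each band in turn goes to its best remaining operator) gives $2161M, worse by 44.
Next-best assignment: Solara→Band E, OrbitCom→Band F, VistaNet→Band D = $2161M.
Every other assignment is strictly worse.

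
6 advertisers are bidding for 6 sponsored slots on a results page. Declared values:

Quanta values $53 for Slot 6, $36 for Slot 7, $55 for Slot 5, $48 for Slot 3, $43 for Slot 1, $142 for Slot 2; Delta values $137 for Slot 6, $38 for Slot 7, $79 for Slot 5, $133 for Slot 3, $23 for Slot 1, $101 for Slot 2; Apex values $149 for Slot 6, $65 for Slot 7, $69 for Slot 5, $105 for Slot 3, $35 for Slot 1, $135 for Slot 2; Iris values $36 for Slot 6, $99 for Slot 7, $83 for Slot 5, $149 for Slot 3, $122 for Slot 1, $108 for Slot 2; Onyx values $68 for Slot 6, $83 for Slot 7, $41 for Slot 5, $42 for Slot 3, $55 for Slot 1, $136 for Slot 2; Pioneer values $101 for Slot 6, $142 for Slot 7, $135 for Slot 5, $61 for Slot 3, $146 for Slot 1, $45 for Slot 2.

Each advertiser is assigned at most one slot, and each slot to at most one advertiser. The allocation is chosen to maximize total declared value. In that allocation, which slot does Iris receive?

Optimal: Quanta→Slot 2 ($142), Delta→Slot 3 ($133), Apex→Slot 6 ($149), Iris→Slot 1 ($122), Onyx→Slot 7 ($83), Pioneer→Slot 5 ($135) — total 142+133+149+122+83+135 = $764.
Row-greedy (each advertiser in turn takes its best remaining slot) gives $724, worse by 40.
Checked against all permutations: $764 is optimal.
Iris's own top slot is Slot 3 ($149), but forcing Iris→Slot 3 and reassigning the rest optimally gives only $748 — worse by 16.

Iris receives Slot 1.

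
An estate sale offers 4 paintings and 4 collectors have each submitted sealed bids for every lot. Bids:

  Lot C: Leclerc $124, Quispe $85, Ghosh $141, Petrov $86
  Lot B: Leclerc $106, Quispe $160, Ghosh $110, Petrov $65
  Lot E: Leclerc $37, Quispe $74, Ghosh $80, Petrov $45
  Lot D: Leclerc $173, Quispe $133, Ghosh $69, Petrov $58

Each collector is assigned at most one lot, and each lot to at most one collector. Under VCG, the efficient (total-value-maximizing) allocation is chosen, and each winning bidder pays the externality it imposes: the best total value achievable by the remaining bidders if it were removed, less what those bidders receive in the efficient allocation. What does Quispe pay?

Efficient allocation: Leclerc→Lot D ($173), Quispe→Lot B ($160), Ghosh→Lot C ($141), Petrov→Lot E ($45); total welfare W = $519.
Quispe receives Lot B at value $160, so the others get W − 160 = $359.
Without Quispe: best allocation of the remaining 3 bidders over all 4 lots is Leclerc→Lot D ($173), Ghosh→Lot C ($141), Petrov→Lot B ($65), total $379.
VCG payment = (others' best without Quispe) − (others' welfare with Quispe) = 379 − 359 = $20.

Quispe pays $20.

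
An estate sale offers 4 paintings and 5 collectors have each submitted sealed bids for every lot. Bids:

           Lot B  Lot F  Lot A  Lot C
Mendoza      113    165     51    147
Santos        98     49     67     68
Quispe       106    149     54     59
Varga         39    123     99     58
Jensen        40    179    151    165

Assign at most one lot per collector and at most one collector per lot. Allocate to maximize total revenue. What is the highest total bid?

This is a one-to-one assignment (maximum-weight bipartite matching).
Optimal: Santos→Lot B ($98), Quispe→Lot F ($149), Jensen→Lot A ($151), Mendoza→Lot C ($147) — total 98+149+151+147 = $545.
Column-greedy (each lot in turn goes to its best remaining collector) gives $459, worse by 86.
Swapping Mendoza↔Quispe (Mendoza→Lot F $165, Quispe→Lot C $59) loses 72.
No other one-to-one assignment exceeds $545.

Maximum total: $545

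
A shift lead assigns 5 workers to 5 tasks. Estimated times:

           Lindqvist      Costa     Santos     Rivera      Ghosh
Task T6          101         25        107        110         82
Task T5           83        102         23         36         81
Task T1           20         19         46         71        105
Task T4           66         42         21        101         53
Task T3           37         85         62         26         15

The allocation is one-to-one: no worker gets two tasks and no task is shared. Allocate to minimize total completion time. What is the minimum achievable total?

This is a one-to-one assignment (minimum-cost bipartite matching).
Optimal: Lindqvist→Task T1 (20 min), Costa→Task T6 (25 min), Santos→Task T4 (21 min), Rivera→Task T5 (36 min), Ghosh→Task T3 (15 min) — total 20+25+21+36+15 = 117 min.
Column-greedy (each task in turn goes to its cheapest remaining worker) gives 147 min, worse by 30.

Min total: 117 min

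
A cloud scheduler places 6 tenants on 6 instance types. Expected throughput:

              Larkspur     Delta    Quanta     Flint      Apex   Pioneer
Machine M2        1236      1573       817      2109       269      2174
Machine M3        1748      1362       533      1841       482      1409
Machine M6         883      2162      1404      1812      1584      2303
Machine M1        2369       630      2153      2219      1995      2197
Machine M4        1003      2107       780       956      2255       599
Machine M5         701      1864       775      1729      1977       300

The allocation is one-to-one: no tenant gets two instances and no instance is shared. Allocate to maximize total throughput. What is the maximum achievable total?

Max total: 12432 ops/s

This is the linear assignment problem.
Optimal: Larkspur→Machine M3 (1748 ops/s), Delta→Machine M5 (1864 ops/s), Quanta→Machine M1 (2153 ops/s), Flint→Machine M2 (2109 ops/s), Apex→Machine M4 (2255 ops/s), Pioneer→Machine M6 (2303 ops/s) — total 1748+1864+2153+2109+2255+2303 = 12432 ops/s.
Row-greedy (each tenant in turn takes its best remaining instance) gives 9744 ops/s, worse by 2688.
Next-best assignment: Larkspur→Machine M3, Delta→Machine M4, Quanta→Machine M1, Flint→Machine M2, Apex→Machine M5, Pioneer→Machine M6 = 12397 ops/s.
Swapping Delta↔Quanta (Delta→Machine M1 630 ops/s, Quanta→Machine M5 775 ops/s) loses 2612.
No other one-to-one assignment exceeds 12432 ops/s.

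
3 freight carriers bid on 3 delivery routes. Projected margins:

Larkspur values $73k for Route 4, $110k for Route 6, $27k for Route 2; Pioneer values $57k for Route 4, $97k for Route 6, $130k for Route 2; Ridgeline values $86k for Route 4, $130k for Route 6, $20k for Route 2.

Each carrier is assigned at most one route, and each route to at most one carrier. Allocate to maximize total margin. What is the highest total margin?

Maximum total: $333k

This is a one-to-one assignment (maximum-weight bipartite matching).
Optimal: Larkspur→Route 4 ($73k), Pioneer→Route 2 ($130k), Ridgeline→Route 6 ($130k) — total 73+130+130 = $333k.
Column-greedy (each route in turn goes to its best remaining carrier) gives $326k, worse by 7.
Swapping Ridgeline↔Pioneer (Ridgeline→Route 2 $20k, Pioneer→Route 6 $97k) loses 143.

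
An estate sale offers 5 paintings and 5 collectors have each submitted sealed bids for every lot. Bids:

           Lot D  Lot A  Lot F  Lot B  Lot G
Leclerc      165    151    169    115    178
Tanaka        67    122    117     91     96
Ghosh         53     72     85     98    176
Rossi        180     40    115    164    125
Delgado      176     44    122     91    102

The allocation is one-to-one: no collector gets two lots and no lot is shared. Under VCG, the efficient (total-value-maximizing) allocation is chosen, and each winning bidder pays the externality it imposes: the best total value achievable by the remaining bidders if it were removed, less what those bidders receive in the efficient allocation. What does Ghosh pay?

Efficient allocation: Leclerc→Lot F ($169), Tanaka→Lot A ($122), Ghosh→Lot G ($176), Rossi→Lot B ($164), Delgado→Lot D ($176); total welfare W = $807.
Ghosh receives Lot G at value $176, so the others get W − 176 = $631.
Without Ghosh: best allocation of the remaining 4 bidders over all 5 lots is Leclerc→Lot G ($178), Tanaka→Lot A ($122), Rossi→Lot B ($164), Delgado→Lot D ($176), total $640.
VCG payment = (others' best without Ghosh) − (others' welfare with Ghosh) = 640 − 631 = $9.

Ghosh pays $9.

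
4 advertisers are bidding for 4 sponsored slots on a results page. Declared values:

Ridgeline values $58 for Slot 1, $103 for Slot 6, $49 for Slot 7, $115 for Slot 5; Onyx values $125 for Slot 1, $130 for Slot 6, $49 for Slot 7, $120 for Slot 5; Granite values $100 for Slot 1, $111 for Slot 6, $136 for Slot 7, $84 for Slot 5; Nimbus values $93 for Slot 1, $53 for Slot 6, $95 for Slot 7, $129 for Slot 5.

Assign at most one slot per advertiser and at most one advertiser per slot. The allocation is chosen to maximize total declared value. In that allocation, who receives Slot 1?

This is a one-to-one assignment (maximum-weight bipartite matching).
Optimal: Ridgeline→Slot 6 ($103), Onyx→Slot 1 ($125), Granite→Slot 7 ($136), Nimbus→Slot 5 ($129) — total 103+125+136+129 = $493.
Next-best assignment: Ridgeline→Slot 5, Onyx→Slot 6, Granite→Slot 7, Nimbus→Slot 1 = $474.
Every other assignment is strictly worse.
Onyx's own top slot is Slot 6 ($130), but forcing Onyx→Slot 6 and reassigning the rest optimally gives only $474 — worse by 19.

Onyx receives Slot 1.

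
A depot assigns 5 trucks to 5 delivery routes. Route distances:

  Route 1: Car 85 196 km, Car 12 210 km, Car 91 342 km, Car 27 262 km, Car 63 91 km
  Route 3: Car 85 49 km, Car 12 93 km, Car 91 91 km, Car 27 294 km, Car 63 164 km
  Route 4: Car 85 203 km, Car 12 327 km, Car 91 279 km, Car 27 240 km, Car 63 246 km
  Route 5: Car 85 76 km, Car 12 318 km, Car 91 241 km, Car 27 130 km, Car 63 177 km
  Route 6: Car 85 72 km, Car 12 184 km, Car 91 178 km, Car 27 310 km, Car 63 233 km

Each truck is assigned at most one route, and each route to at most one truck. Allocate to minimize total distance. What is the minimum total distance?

Optimal: Car 85→Route 6 (72 km), Car 12→Route 3 (93 km), Car 91→Route 4 (279 km), Car 27→Route 5 (130 km), Car 63→Route 1 (91 km) — total 72+93+279+130+91 = 665 km.
Min-entry greedy (repeatedly take the single cheapest remaining cell) gives 775 km, worse by 110.
Checked against all permutations: 665 km is optimal.

Minimum total: 665 km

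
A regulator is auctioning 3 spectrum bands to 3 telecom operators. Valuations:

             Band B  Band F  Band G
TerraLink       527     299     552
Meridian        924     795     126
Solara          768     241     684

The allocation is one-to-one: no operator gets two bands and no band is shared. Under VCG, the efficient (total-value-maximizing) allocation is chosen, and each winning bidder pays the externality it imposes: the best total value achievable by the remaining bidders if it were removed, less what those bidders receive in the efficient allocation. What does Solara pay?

Efficient allocation: TerraLink→Band G ($552M), Meridian→Band F ($795M), Solara→Band B ($768M); total welfare W = $2115M.
Solara receives Band B at value $768M, so the others get W − 768 = $1347M.
Without Solara: best allocation of the remaining 2 bidders over all 3 bands is TerraLink→Band G ($552M), Meridian→Band B ($924M), total $1476M.
VCG payment = (others' best without Solara) − (others' welfare with Solara) = 1476 − 1347 = $129M.

Solara pays $129M.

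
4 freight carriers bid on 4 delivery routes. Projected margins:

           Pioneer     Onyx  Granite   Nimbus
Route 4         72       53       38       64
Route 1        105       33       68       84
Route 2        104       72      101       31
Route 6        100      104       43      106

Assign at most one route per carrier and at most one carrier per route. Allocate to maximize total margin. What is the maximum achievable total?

Maximum total: $374k

Optimal: Pioneer→Route 1 ($105k), Onyx→Route 6 ($104k), Granite→Route 2 ($101k), Nimbus→Route 4 ($64k) — total 105+104+101+64 = $374k.
Max-entry greedy (repeatedly take the single best remaining cell) gives $365k, worse by 9.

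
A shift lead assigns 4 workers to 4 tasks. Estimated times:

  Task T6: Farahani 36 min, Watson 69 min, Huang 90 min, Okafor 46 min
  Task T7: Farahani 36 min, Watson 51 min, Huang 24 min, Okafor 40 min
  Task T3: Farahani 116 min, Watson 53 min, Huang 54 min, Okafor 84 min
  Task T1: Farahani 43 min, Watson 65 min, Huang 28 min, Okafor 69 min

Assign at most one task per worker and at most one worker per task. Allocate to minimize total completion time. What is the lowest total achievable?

Minimum total: 157 min

This is a one-to-one assignment (minimum-cost bipartite matching).
Optimal: Farahani→Task T6 (36 min), Watson→Task T3 (53 min), Huang→Task T1 (28 min), Okafor→Task T7 (40 min) — total 36+53+28+40 = 157 min.
Row-greedy (each worker in turn takes its cheapest remaining task) gives 199 min, worse by 42.
Swapping Okafor↔Farahani (Okafor→Task T6 46 min, Farahani→Task T7 36 min) adds 6.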